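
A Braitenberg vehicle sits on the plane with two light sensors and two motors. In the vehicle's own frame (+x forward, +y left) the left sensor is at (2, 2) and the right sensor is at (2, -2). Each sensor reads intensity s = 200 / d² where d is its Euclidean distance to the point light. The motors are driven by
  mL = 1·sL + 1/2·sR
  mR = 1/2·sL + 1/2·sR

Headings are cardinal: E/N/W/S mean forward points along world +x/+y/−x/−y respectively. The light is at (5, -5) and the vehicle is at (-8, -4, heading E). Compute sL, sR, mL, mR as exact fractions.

left sensor world pos  = (-6, -2); dL² = 130
right sensor world pos = (-6, -6); dR² = 122
sL = 200/130 = 20/13
sR = 200/122 = 100/61
mL = 1·sL + 1/2·sR = 1870/793
mR = 1/2·sL + 1/2·sR = 1260/793

20/13 100/61 1870/793 1260/793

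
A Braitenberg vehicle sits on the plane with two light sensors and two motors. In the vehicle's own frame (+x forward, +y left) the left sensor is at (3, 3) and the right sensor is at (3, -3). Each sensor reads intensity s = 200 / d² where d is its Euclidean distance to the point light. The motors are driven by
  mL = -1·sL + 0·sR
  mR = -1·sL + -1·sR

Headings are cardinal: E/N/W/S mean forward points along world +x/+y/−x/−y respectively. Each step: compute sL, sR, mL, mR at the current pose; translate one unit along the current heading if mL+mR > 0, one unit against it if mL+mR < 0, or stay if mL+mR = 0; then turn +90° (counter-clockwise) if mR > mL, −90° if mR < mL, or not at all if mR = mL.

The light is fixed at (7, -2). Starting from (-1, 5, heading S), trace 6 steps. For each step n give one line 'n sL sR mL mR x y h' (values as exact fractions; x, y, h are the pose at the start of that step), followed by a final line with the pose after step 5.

0 200/41 200/137 -200/41 -35600/5617 -1 5 S
1 100/73 100/121 -100/73 -19400/8833 -1 6 W
2 200/221 200/137 -200/221 -71600/30277 0 6 N
3 50/29 25/4 -50/29 -925/116 0 5 E
4 200/41 200/137 -200/41 -35600/5617 -1 5 S
5 100/73 100/121 -100/73 -19400/8833 -1 6 W
final 0 6 N

n=0: pose=(-1,5,S); sL=200/41, sR=200/137; mL=-200/41, mR=-35600/5617; mL+mR=-63000/5617 → advance -1; mR−mL=-200/137 → turn -1·90°
n=1: pose=(-1,6,W); sL=100/73, sR=100/121; mL=-100/73, mR=-19400/8833; mL+mR=-31500/8833 → advance -1; mR−mL=-100/121 → turn -1·90°
n=2: pose=(0,6,N); sL=200/221, sR=200/137; mL=-200/221, mR=-71600/30277; mL+mR=-99000/30277 → advance -1; mR−mL=-200/137 → turn -1·90°
n=3: pose=(0,5,E); sL=50/29, sR=25/4; mL=-50/29, mR=-925/116; mL+mR=-1125/116 → advance -1; mR−mL=-25/4 → turn -1·90°
n=4: pose=(-1,5,S); sL=200/41, sR=200/137; mL=-200/41, mR=-35600/5617; mL+mR=-63000/5617 → advance -1; mR−mL=-200/137 → turn -1·90°
n=5: pose=(-1,6,W); sL=100/73, sR=100/121; mL=-100/73, mR=-19400/8833; mL+mR=-31500/8833 → advance -1; mR−mL=-100/121 → turn -1·90°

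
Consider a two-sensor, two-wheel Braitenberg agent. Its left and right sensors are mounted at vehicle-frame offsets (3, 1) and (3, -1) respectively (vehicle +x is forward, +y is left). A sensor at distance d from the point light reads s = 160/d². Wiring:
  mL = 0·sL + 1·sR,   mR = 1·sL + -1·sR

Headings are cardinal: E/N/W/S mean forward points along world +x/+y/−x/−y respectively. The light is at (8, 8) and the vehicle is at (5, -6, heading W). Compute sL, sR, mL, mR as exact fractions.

left sensor world pos  = (2, -7); dL² = 261
right sensor world pos = (2, -5); dR² = 205
sL = 160/261 = 160/261
sR = 160/205 = 32/41
mL = 0·sL + 1·sR = 32/41
mR = 1·sL + -1·sR = -1792/10701

160/261 32/41 32/41 -1792/10701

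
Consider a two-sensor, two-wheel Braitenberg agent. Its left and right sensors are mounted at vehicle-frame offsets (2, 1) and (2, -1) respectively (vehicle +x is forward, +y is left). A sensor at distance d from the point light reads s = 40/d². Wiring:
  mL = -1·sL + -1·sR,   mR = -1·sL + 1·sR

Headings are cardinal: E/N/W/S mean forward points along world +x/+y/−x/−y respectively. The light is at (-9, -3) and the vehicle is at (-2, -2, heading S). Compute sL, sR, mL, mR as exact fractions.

left sensor world pos  = (-1, -4); dL² = 65
right sensor world pos = (-3, -4); dR² = 37
sL = 40/65 = 8/13
sR = 40/37 = 40/37
mL = -1·sL + -1·sR = -816/481
mR = -1·sL + 1·sR = 224/481

8/13 40/37 -816/481 224/481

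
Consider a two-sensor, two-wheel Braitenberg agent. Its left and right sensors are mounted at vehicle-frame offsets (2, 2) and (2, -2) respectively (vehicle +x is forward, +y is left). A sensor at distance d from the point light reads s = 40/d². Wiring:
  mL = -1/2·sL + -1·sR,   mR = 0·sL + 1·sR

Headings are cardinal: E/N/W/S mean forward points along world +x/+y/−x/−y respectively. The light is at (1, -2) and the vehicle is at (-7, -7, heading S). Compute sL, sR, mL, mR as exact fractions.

8/17 40/149 -1276/2533 40/149

left sensor world pos  = (-5, -9); dL² = 85
right sensor world pos = (-9, -9); dR² = 149
sL = 40/85 = 8/17
sR = 40/149 = 40/149
mL = -1/2·sL + -1·sR = -1276/2533
mR = 0·sL + 1·sR = 40/149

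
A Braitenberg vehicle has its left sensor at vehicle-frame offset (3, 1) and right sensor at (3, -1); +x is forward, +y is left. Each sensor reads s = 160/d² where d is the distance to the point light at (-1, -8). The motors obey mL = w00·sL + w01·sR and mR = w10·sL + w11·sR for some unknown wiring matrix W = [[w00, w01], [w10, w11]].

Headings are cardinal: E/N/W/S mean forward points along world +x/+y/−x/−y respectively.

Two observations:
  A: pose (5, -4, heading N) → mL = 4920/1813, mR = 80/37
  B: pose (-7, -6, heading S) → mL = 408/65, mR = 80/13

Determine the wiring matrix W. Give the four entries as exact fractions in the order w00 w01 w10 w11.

obs A: pose=(5,-4,N) → sL=80/37, sR=80/49, mL=4920/1813, mR=80/37
obs B: pose=(-7,-6,S) → sL=80/13, sR=16/5, mL=408/65, mR=80/13
sensor matrix S = [[80/37, 80/49], [80/13, 16/5]]; det S = -73728/23569
solve [mL_A; mL_B] = S·[w00; w01] and [mR_A; mR_B] = S·[w10; w11]:
  w00 = 1/2, w01 = 1, w10 = 1, w11 = 0

1/2 1 1 0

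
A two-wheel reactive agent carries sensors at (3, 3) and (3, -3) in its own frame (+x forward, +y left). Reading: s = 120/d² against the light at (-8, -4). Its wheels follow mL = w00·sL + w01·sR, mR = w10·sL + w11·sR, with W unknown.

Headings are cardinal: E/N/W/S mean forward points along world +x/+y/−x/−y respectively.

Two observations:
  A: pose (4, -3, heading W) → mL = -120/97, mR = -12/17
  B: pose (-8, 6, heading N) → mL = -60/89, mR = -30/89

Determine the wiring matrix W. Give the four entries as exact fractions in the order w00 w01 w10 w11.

0 -1 -1/2 0

obs A: pose=(4,-3,W) → sL=24/17, sR=120/97, mL=-120/97, mR=-12/17
obs B: pose=(-8,6,N) → sL=60/89, sR=60/89, mL=-60/89, mR=-30/89
sensor matrix S = [[24/17, 120/97], [60/89, 60/89]]; det S = 17280/146761
solve [mL_A; mL_B] = S·[w00; w01] and [mR_A; mR_B] = S·[w10; w11]:
  w00 = 0, w01 = -1, w10 = -1/2, w11 = 0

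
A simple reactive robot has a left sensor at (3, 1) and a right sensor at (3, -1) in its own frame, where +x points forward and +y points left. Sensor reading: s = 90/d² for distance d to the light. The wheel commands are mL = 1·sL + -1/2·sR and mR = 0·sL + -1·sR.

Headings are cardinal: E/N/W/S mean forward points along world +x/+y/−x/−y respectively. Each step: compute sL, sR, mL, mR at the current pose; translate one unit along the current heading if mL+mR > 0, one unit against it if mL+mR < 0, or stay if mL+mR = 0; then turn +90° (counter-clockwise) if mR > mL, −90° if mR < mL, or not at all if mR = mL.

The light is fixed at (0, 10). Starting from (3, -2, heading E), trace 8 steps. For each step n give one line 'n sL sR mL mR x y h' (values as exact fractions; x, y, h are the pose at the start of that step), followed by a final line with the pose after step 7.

0 90/157 18/41 2277/6437 -18/41 3 -2 E
1 5/13 45/113 545/2938 -45/113 2 -2 S
2 18/29 90/101 513/2929 -90/101 2 -1 W
3 45/34 9/8 207/272 -9/8 3 -1 N
4 90/157 18/41 2277/6437 -18/41 3 -2 E
5 5/13 45/113 545/2938 -45/113 2 -2 S
6 18/29 90/101 513/2929 -90/101 2 -1 W
7 45/34 9/8 207/272 -9/8 3 -1 N
final 3 -2 E

n=0: pose=(3,-2,E); sL=90/157, sR=18/41; mL=2277/6437, mR=-18/41; mL+mR=-549/6437 → advance -1; mR−mL=-5103/6437 → turn -1·90°
n=1: pose=(2,-2,S); sL=5/13, sR=45/113; mL=545/2938, mR=-45/113; mL+mR=-625/2938 → advance -1; mR−mL=-1715/2938 → turn -1·90°
n=2: pose=(2,-1,W); sL=18/29, sR=90/101; mL=513/2929, mR=-90/101; mL+mR=-2097/2929 → advance -1; mR−mL=-3123/2929 → turn -1·90°
n=3: pose=(3,-1,N); sL=45/34, sR=9/8; mL=207/272, mR=-9/8; mL+mR=-99/272 → advance -1; mR−mL=-513/272 → turn -1·90°
n=4: pose=(3,-2,E); sL=90/157, sR=18/41; mL=2277/6437, mR=-18/41; mL+mR=-549/6437 → advance -1; mR−mL=-5103/6437 → turn -1·90°
n=5: pose=(2,-2,S); sL=5/13, sR=45/113; mL=545/2938, mR=-45/113; mL+mR=-625/2938 → advance -1; mR−mL=-1715/2938 → turn -1·90°
n=6: pose=(2,-1,W); sL=18/29, sR=90/101; mL=513/2929, mR=-90/101; mL+mR=-2097/2929 → advance -1; mR−mL=-3123/2929 → turn -1·90°
n=7: pose=(3,-1,N); sL=45/34, sR=9/8; mL=207/272, mR=-9/8; mL+mR=-99/272 → advance -1; mR−mL=-513/272 → turn -1·90°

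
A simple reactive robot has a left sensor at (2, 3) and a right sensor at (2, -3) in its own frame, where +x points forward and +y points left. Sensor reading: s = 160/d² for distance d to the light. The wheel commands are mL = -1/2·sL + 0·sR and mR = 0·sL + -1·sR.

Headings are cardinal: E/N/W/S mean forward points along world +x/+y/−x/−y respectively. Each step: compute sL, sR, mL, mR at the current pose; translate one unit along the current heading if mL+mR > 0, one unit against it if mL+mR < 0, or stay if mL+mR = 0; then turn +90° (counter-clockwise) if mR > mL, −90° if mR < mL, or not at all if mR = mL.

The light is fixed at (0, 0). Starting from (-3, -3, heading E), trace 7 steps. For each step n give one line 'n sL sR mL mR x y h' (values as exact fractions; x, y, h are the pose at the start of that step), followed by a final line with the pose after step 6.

n=0: pose=(-3,-3,E); sL=160, sR=160/37; mL=-80, mR=-160/37; mL+mR=-3120/37 → advance -1; mR−mL=2800/37 → turn +1·90°
n=1: pose=(-4,-3,N); sL=16/5, sR=80; mL=-8/5, mR=-80; mL+mR=-408/5 → advance -1; mR−mL=-392/5 → turn -1·90°
n=2: pose=(-4,-4,E); sL=32, sR=160/53; mL=-16, mR=-160/53; mL+mR=-1008/53 → advance -1; mR−mL=688/53 → turn +1·90°
n=3: pose=(-5,-4,N); sL=40/17, sR=20; mL=-20/17, mR=-20; mL+mR=-360/17 → advance -1; mR−mL=-320/17 → turn -1·90°
n=4: pose=(-5,-5,E); sL=160/13, sR=160/73; mL=-80/13, mR=-160/73; mL+mR=-7920/949 → advance -1; mR−mL=3760/949 → turn +1·90°
n=5: pose=(-6,-5,N); sL=16/9, sR=80/9; mL=-8/9, mR=-80/9; mL+mR=-88/9 → advance -1; mR−mL=-8 → turn -1·90°
n=6: pose=(-6,-6,E); sL=32/5, sR=160/97; mL=-16/5, mR=-160/97; mL+mR=-2352/485 → advance -1; mR−mL=752/485 → turn +1·90°

0 160 160/37 -80 -160/37 -3 -3 E
1 16/5 80 -8/5 -80 -4 -3 N
2 32 160/53 -16 -160/53 -4 -4 E
3 40/17 20 -20/17 -20 -5 -4 N
4 160/13 160/73 -80/13 -160/73 -5 -5 E
5 16/9 80/9 -8/9 -80/9 -6 -5 N
6 32/5 160/97 -16/5 -160/97 -6 -6 E
final -7 -6 N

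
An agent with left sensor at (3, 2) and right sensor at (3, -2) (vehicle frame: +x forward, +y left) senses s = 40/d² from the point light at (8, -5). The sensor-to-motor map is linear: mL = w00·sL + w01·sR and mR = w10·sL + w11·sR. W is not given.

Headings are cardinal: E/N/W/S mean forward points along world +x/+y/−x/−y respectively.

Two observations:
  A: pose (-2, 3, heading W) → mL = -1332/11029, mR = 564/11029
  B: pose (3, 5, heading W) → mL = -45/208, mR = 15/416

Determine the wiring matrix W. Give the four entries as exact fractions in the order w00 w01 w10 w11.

-1 1/2 -1/2 1

obs A: pose=(-2,3,W) → sL=8/41, sR=40/269, mL=-1332/11029, mR=564/11029
obs B: pose=(3,5,W) → sL=5/16, sR=5/26, mL=-45/208, mR=15/416
sensor matrix S = [[8/41, 40/269], [5/16, 5/26]]; det S = -2565/286754
solve [mL_A; mL_B] = S·[w00; w01] and [mR_A; mR_B] = S·[w10; w11]:
  w00 = -1, w01 = 1/2, w10 = -1/2, w11 = 1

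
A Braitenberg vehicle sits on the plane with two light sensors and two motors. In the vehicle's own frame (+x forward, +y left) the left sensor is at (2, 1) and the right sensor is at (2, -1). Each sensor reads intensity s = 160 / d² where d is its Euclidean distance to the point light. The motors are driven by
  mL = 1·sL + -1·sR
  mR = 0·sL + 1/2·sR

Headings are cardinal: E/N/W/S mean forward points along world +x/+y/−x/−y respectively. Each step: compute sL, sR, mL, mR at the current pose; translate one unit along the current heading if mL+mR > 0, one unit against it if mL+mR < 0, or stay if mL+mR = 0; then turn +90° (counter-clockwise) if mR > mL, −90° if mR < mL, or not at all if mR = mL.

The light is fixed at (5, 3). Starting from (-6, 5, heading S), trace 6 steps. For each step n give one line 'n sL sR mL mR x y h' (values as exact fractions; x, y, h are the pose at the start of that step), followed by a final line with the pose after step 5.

n=0: pose=(-6,5,S); sL=8/5, sR=10/9; mL=22/45, mR=5/9; mL+mR=47/45 → advance +1; mR−mL=1/15 → turn +1·90°
n=1: pose=(-6,4,E); sL=32/17, sR=160/81; mL=-128/1377, mR=80/81; mL+mR=1232/1377 → advance +1; mR−mL=496/459 → turn +1·90°
n=2: pose=(-5,4,N); sL=16/13, sR=16/9; mL=-64/117, mR=8/9; mL+mR=40/117 → advance +1; mR−mL=56/39 → turn +1·90°
n=3: pose=(-5,5,W); sL=32/29, sR=160/153; mL=256/4437, mR=80/153; mL+mR=2576/4437 → advance +1; mR−mL=688/1479 → turn +1·90°
n=4: pose=(-6,5,S); sL=8/5, sR=10/9; mL=22/45, mR=5/9; mL+mR=47/45 → advance +1; mR−mL=1/15 → turn +1·90°
n=5: pose=(-6,4,E); sL=32/17, sR=160/81; mL=-128/1377, mR=80/81; mL+mR=1232/1377 → advance +1; mR−mL=496/459 → turn +1·90°

0 8/5 10/9 22/45 5/9 -6 5 S
1 32/17 160/81 -128/1377 80/81 -6 4 E
2 16/13 16/9 -64/117 8/9 -5 4 N
3 32/29 160/153 256/4437 80/153 -5 5 W
4 8/5 10/9 22/45 5/9 -6 5 S
5 32/17 160/81 -128/1377 80/81 -6 4 E
final -5 4 N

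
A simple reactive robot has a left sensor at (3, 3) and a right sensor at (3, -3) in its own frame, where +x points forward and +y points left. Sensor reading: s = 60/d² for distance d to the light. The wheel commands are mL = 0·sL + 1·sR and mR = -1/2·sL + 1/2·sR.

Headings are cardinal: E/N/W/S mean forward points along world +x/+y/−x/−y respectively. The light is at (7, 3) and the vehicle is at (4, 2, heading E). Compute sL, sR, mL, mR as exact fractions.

15 15/4 15/4 -45/8

left sensor world pos  = (7, 5); dL² = 4
right sensor world pos = (7, -1); dR² = 16
sL = 60/4 = 15
sR = 60/16 = 15/4
mL = 0·sL + 1·sR = 15/4
mR = -1/2·sL + 1/2·sR = -45/8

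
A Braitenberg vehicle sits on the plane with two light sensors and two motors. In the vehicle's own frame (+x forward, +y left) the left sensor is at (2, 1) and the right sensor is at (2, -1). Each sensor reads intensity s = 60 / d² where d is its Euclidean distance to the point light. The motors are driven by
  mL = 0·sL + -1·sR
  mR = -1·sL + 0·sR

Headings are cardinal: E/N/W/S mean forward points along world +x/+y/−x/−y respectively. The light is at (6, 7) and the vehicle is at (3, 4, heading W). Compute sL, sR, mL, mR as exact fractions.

60/41 60/29 -60/29 -60/41

left sensor world pos  = (1, 3); dL² = 41
right sensor world pos = (1, 5); dR² = 29
sL = 60/41 = 60/41
sR = 60/29 = 60/29
mL = 0·sL + -1·sR = -60/29
mR = -1·sL + 0·sR = -60/41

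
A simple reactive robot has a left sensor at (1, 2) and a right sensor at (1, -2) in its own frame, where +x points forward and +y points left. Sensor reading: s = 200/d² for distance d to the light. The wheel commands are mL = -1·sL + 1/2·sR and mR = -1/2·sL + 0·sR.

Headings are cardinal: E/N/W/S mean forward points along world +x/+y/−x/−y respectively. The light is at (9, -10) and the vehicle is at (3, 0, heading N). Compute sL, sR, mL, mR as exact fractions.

40/37 200/137 -1780/5069 -20/37

left sensor world pos  = (1, 1); dL² = 185
right sensor world pos = (5, 1); dR² = 137
sL = 200/185 = 40/37
sR = 200/137 = 200/137
mL = -1·sL + 1/2·sR = -1780/5069
mR = -1/2·sL + 0·sR = -20/37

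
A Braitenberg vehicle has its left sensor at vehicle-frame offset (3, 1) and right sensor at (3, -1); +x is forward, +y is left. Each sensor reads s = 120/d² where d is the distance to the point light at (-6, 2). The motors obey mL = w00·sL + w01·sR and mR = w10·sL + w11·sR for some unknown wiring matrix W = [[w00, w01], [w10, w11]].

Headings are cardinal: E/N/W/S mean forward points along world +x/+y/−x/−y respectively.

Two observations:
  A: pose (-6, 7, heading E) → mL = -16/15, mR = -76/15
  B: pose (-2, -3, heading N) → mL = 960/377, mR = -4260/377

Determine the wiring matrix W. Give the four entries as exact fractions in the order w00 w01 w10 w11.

1/2 -1/2 -1 -1/2

obs A: pose=(-6,7,E) → sL=8/3, sR=24/5, mL=-16/15, mR=-76/15
obs B: pose=(-2,-3,N) → sL=120/13, sR=120/29, mL=960/377, mR=-4260/377
sensor matrix S = [[8/3, 24/5], [120/13, 120/29]]; det S = -12544/377
solve [mL_A; mL_B] = S·[w00; w01] and [mR_A; mR_B] = S·[w10; w11]:
  w00 = 1/2, w01 = -1/2, w10 = -1, w11 = -1/2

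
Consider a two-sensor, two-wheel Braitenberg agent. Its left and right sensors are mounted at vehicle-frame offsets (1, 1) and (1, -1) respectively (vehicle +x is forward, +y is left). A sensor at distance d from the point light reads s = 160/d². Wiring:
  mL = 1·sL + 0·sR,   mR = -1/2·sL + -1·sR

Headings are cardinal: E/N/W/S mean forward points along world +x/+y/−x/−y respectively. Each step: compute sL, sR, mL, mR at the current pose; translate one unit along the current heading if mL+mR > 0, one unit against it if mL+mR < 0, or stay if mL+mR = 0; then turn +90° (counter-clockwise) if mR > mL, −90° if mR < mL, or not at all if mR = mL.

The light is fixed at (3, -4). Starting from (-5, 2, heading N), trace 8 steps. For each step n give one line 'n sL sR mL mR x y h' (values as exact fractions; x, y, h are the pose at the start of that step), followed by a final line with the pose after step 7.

n=0: pose=(-5,2,N); sL=16/13, sR=80/49; mL=16/13, mR=-1432/637; mL+mR=-648/637 → advance -1; mR−mL=-2216/637 → turn -1·90°
n=1: pose=(-5,1,E); sL=32/17, sR=32/13; mL=32/17, mR=-752/221; mL+mR=-336/221 → advance -1; mR−mL=-1168/221 → turn -1·90°
n=2: pose=(-6,1,S); sL=2, sR=40/29; mL=2, mR=-69/29; mL+mR=-11/29 → advance -1; mR−mL=-127/29 → turn -1·90°
n=3: pose=(-6,2,W); sL=32/25, sR=160/149; mL=32/25, mR=-6384/3725; mL+mR=-1616/3725 → advance -1; mR−mL=-11152/3725 → turn -1·90°
n=4: pose=(-5,2,N); sL=16/13, sR=80/49; mL=16/13, mR=-1432/637; mL+mR=-648/637 → advance -1; mR−mL=-2216/637 → turn -1·90°
n=5: pose=(-5,1,E); sL=32/17, sR=32/13; mL=32/17, mR=-752/221; mL+mR=-336/221 → advance -1; mR−mL=-1168/221 → turn -1·90°
n=6: pose=(-6,1,S); sL=2, sR=40/29; mL=2, mR=-69/29; mL+mR=-11/29 → advance -1; mR−mL=-127/29 → turn -1·90°
n=7: pose=(-6,2,W); sL=32/25, sR=160/149; mL=32/25, mR=-6384/3725; mL+mR=-1616/3725 → advance -1; mR−mL=-11152/3725 → turn -1·90°

0 16/13 80/49 16/13 -1432/637 -5 2 N
1 32/17 32/13 32/17 -752/221 -5 1 E
2 2 40/29 2 -69/29 -6 1 S
3 32/25 160/149 32/25 -6384/3725 -6 2 W
4 16/13 80/49 16/13 -1432/637 -5 2 N
5 32/17 32/13 32/17 -752/221 -5 1 E
6 2 40/29 2 -69/29 -6 1 S
7 32/25 160/149 32/25 -6384/3725 -6 2 W
final -5 2 N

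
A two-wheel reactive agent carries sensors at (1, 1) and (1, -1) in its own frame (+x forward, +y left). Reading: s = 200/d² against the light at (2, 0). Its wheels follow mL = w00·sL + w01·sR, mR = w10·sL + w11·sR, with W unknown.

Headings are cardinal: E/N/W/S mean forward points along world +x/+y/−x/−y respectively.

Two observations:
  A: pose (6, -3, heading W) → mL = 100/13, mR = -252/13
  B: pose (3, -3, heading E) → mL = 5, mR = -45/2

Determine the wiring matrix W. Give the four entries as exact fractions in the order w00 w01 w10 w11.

0 1/2 -1/2 -1

obs A: pose=(6,-3,W) → sL=8, sR=200/13, mL=100/13, mR=-252/13
obs B: pose=(3,-3,E) → sL=25, sR=10, mL=5, mR=-45/2
sensor matrix S = [[8, 200/13], [25, 10]]; det S = -3960/13
solve [mL_A; mL_B] = S·[w00; w01] and [mR_A; mR_B] = S·[w10; w11]:
  w00 = 0, w01 = 1/2, w10 = -1/2, w11 = -1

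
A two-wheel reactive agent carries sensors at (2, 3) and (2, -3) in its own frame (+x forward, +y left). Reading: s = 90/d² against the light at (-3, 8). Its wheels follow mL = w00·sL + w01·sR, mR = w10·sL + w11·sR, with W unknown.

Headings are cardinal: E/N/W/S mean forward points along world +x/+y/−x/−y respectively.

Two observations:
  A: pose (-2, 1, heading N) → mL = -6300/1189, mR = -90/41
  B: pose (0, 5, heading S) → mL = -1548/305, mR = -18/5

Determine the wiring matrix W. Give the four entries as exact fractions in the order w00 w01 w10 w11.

obs A: pose=(-2,1,N) → sL=90/29, sR=90/41, mL=-6300/1189, mR=-90/41
obs B: pose=(0,5,S) → sL=90/61, sR=18/5, mL=-1548/305, mR=-18/5
sensor matrix S = [[90/29, 90/41], [90/61, 18/5]]; det S = 575424/72529
solve [mL_A; mL_B] = S·[w00; w01] and [mR_A; mR_B] = S·[w10; w11]:
  w00 = -1, w01 = -1, w10 = 0, w11 = -1

-1 -1 0 -1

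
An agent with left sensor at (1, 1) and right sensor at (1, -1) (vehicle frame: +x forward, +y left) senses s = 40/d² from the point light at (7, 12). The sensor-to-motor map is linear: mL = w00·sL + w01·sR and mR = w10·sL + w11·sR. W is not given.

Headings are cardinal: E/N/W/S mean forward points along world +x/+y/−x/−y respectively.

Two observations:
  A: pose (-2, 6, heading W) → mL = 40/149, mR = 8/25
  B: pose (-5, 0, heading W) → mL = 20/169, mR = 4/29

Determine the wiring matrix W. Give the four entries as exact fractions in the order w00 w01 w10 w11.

obs A: pose=(-2,6,W) → sL=40/149, sR=8/25, mL=40/149, mR=8/25
obs B: pose=(-5,0,W) → sL=20/169, sR=4/29, mL=20/169, mR=4/29
sensor matrix S = [[40/149, 8/25], [20/169, 4/29]]; det S = -3072/3651245
solve [mL_A; mL_B] = S·[w00; w01] and [mR_A; mR_B] = S·[w10; w11]:
  w00 = 1, w01 = 0, w10 = 0, w11 = 1

1 0 0 1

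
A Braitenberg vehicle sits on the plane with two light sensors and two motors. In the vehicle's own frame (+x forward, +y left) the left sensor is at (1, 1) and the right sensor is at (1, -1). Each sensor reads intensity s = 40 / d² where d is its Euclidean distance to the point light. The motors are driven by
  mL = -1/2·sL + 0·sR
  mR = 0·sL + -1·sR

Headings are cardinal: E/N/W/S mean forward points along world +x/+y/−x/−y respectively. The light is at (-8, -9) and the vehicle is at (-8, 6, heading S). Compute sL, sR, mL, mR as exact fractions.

40/197 40/197 -20/197 -40/197

left sensor world pos  = (-7, 5); dL² = 197
right sensor world pos = (-9, 5); dR² = 197
sL = 40/197 = 40/197
sR = 40/197 = 40/197
mL = -1/2·sL + 0·sR = -20/197
mR = 0·sL + -1·sR = -40/197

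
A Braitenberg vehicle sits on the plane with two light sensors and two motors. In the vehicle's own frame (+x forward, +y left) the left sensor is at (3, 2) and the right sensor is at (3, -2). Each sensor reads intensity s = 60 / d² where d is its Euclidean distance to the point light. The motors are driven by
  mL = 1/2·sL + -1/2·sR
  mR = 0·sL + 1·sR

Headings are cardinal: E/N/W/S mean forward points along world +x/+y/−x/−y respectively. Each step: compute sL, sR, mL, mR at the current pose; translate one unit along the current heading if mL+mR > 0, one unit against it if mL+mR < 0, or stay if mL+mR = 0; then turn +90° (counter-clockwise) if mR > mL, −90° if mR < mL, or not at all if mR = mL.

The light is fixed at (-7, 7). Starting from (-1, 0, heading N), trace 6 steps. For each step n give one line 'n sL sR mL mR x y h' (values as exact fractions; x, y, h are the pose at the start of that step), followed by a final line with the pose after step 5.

n=0: pose=(-1,0,N); sL=15/8, sR=3/4; mL=9/16, mR=3/4; mL+mR=21/16 → advance +1; mR−mL=3/16 → turn +1·90°
n=1: pose=(-1,1,W); sL=60/73, sR=12/5; mL=-288/365, mR=12/5; mL+mR=588/365 → advance +1; mR−mL=1164/365 → turn +1·90°
n=2: pose=(-2,1,S); sL=6/13, sR=2/3; mL=-4/39, mR=2/3; mL+mR=22/39 → advance +1; mR−mL=10/13 → turn +1·90°
n=3: pose=(-2,0,E); sL=60/89, sR=12/29; mL=336/2581, mR=12/29; mL+mR=1404/2581 → advance +1; mR−mL=732/2581 → turn +1·90°
n=4: pose=(-1,0,N); sL=15/8, sR=3/4; mL=9/16, mR=3/4; mL+mR=21/16 → advance +1; mR−mL=3/16 → turn +1·90°
n=5: pose=(-1,1,W); sL=60/73, sR=12/5; mL=-288/365, mR=12/5; mL+mR=588/365 → advance +1; mR−mL=1164/365 → turn +1·90°

0 15/8 3/4 9/16 3/4 -1 0 N
1 60/73 12/5 -288/365 12/5 -1 1 W
2 6/13 2/3 -4/39 2/3 -2 1 S
3 60/89 12/29 336/2581 12/29 -2 0 E
4 15/8 3/4 9/16 3/4 -1 0 N
5 60/73 12/5 -288/365 12/5 -1 1 W
final -2 1 S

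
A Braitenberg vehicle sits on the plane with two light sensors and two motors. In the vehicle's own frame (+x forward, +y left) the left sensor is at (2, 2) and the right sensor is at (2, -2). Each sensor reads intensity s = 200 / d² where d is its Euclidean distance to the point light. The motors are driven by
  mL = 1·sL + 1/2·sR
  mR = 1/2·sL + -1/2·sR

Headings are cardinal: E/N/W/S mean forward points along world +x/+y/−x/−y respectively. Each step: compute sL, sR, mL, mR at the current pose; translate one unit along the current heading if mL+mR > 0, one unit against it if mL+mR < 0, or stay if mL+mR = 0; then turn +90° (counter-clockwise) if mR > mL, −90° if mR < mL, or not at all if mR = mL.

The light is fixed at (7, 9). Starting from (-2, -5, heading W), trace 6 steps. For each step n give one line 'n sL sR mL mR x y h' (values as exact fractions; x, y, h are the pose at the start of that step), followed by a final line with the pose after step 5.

n=0: pose=(-2,-5,W); sL=200/377, sR=40/53; mL=18140/19981, mR=-2240/19981; mL+mR=300/377 → advance +1; mR−mL=-20380/19981 → turn -1·90°
n=1: pose=(-3,-5,N); sL=25/36, sR=25/26; mL=275/234, mR=-125/936; mL+mR=25/24 → advance +1; mR−mL=-1225/936 → turn -1·90°
n=2: pose=(-3,-4,E); sL=40/37, sR=200/289; mL=15260/10693, mR=2080/10693; mL+mR=60/37 → advance +1; mR−mL=-13180/10693 → turn -1·90°
n=3: pose=(-2,-4,S); sL=100/137, sR=100/173; mL=24150/23701, mR=1800/23701; mL+mR=150/137 → advance +1; mR−mL=-22350/23701 → turn -1·90°
n=4: pose=(-2,-5,W); sL=200/377, sR=40/53; mL=18140/19981, mR=-2240/19981; mL+mR=300/377 → advance +1; mR−mL=-20380/19981 → turn -1·90°
n=5: pose=(-3,-5,N); sL=25/36, sR=25/26; mL=275/234, mR=-125/936; mL+mR=25/24 → advance +1; mR−mL=-1225/936 → turn -1·90°

0 200/377 40/53 18140/19981 -2240/19981 -2 -5 W
1 25/36 25/26 275/234 -125/936 -3 -5 N
2 40/37 200/289 15260/10693 2080/10693 -3 -4 E
3 100/137 100/173 24150/23701 1800/23701 -2 -4 S
4 200/377 40/53 18140/19981 -2240/19981 -2 -5 W
5 25/36 25/26 275/234 -125/936 -3 -5 N
final -3 -4 E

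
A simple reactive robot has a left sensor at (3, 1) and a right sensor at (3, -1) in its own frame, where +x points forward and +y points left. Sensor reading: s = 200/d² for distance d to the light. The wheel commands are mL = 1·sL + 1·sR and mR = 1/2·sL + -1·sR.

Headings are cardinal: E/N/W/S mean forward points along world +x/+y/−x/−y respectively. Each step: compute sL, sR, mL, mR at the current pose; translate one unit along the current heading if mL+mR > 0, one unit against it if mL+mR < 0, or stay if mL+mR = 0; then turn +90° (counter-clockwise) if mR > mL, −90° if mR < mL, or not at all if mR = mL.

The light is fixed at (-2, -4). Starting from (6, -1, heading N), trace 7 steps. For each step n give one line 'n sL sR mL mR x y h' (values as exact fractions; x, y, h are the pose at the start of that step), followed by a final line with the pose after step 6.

n=0: pose=(6,-1,N); sL=40/17, sR=200/117; mL=8080/1989, mR=-1060/1989; mL+mR=60/17 → advance +1; mR−mL=-9140/1989 → turn -1·90°
n=1: pose=(6,0,E); sL=100/73, sR=20/13; mL=2760/949, mR=-810/949; mL+mR=150/73 → advance +1; mR−mL=-3570/949 → turn -1·90°
n=2: pose=(7,0,S); sL=200/101, sR=40/13; mL=6640/1313, mR=-2740/1313; mL+mR=300/101 → advance +1; mR−mL=-9380/1313 → turn -1·90°
n=3: pose=(7,-1,W); sL=5, sR=50/13; mL=115/13, mR=-35/26; mL+mR=15/2 → advance +1; mR−mL=-265/26 → turn -1·90°
n=4: pose=(6,-1,N); sL=40/17, sR=200/117; mL=8080/1989, mR=-1060/1989; mL+mR=60/17 → advance +1; mR−mL=-9140/1989 → turn -1·90°
n=5: pose=(6,0,E); sL=100/73, sR=20/13; mL=2760/949, mR=-810/949; mL+mR=150/73 → advance +1; mR−mL=-3570/949 → turn -1·90°
n=6: pose=(7,0,S); sL=200/101, sR=40/13; mL=6640/1313, mR=-2740/1313; mL+mR=300/101 → advance +1; mR−mL=-9380/1313 → turn -1·90°

0 40/17 200/117 8080/1989 -1060/1989 6 -1 N
1 100/73 20/13 2760/949 -810/949 6 0 E
2 200/101 40/13 6640/1313 -2740/1313 7 0 S
3 5 50/13 115/13 -35/26 7 -1 W
4 40/17 200/117 8080/1989 -1060/1989 6 -1 N
5 100/73 20/13 2760/949 -810/949 6 0 E
6 200/101 40/13 6640/1313 -2740/1313 7 0 S
final 7 -1 W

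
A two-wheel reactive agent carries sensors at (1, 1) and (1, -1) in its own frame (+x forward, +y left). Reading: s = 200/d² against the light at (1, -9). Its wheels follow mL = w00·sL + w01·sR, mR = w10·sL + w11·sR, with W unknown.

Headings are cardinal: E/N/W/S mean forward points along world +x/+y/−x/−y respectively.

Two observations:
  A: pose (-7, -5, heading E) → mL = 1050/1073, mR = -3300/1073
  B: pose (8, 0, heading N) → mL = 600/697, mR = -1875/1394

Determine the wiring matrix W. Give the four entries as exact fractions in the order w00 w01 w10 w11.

obs A: pose=(-7,-5,E) → sL=100/37, sR=100/29, mL=1050/1073, mR=-3300/1073
obs B: pose=(8,0,N) → sL=25/17, sR=50/41, mL=600/697, mR=-1875/1394
sensor matrix S = [[100/37, 100/29], [25/17, 50/41]]; det S = -1327500/747881
solve [mL_A; mL_B] = S·[w00; w01] and [mR_A; mR_B] = S·[w10; w11]:
  w00 = 1, w01 = -1/2, w10 = -1/2, w11 = -1/2

1 -1/2 -1/2 -1/2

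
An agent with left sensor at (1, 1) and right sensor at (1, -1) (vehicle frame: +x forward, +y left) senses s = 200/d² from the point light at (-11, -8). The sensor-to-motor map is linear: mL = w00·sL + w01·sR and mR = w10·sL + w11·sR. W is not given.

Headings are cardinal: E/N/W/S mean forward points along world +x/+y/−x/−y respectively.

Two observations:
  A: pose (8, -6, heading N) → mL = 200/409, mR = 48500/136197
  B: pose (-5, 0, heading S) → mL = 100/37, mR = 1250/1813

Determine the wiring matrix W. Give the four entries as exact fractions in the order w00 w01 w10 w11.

obs A: pose=(8,-6,N) → sL=200/333, sR=200/409, mL=200/409, mR=48500/136197
obs B: pose=(-5,0,S) → sL=100/49, sR=100/37, mL=100/37, mR=1250/1813
sensor matrix S = [[200/333, 200/409], [100/49, 100/37]]; det S = 154400000/246925161
solve [mL_A; mL_B] = S·[w00; w01] and [mR_A; mR_B] = S·[w10; w11]:
  w00 = 0, w01 = 1, w10 = 1, w11 = -1/2

0 1 1 -1/2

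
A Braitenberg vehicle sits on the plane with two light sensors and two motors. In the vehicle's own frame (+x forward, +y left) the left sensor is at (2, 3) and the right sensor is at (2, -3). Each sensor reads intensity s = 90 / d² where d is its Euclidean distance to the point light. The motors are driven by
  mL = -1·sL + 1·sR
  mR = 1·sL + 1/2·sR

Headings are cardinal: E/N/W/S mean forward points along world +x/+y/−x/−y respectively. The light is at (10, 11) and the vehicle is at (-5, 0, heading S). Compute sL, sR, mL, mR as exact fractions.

left sensor world pos  = (-2, -2); dL² = 313
right sensor world pos = (-8, -2); dR² = 493
sL = 90/313 = 90/313
sR = 90/493 = 90/493
mL = -1·sL + 1·sR = -16200/154309
mR = 1·sL + 1/2·sR = 58455/154309

90/313 90/493 -16200/154309 58455/154309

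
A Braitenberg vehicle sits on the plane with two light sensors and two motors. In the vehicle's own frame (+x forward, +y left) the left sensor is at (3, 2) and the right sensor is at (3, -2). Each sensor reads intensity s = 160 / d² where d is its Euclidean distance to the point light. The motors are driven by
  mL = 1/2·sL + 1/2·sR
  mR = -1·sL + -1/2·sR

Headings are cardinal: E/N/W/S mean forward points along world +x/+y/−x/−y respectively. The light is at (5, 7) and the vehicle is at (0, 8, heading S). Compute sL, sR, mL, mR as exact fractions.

160/13 160/53 5280/689 -9520/689

left sensor world pos  = (2, 5); dL² = 13
right sensor world pos = (-2, 5); dR² = 53
sL = 160/13 = 160/13
sR = 160/53 = 160/53
mL = 1/2·sL + 1/2·sR = 5280/689
mR = -1·sL + -1/2·sR = -9520/689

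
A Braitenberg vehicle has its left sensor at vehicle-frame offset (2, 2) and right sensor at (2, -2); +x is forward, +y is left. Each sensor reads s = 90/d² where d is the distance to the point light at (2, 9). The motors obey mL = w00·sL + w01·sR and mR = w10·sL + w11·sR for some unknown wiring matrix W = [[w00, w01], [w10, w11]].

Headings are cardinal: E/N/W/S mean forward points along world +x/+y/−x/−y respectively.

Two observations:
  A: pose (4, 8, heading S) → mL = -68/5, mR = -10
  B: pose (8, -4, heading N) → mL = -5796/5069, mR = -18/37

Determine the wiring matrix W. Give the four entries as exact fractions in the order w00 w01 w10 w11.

-1 -1 0 -1

obs A: pose=(4,8,S) → sL=18/5, sR=10, mL=-68/5, mR=-10
obs B: pose=(8,-4,N) → sL=90/137, sR=18/37, mL=-5796/5069, mR=-18/37
sensor matrix S = [[18/5, 10], [90/137, 18/37]]; det S = -122112/25345
solve [mL_A; mL_B] = S·[w00; w01] and [mR_A; mR_B] = S·[w10; w11]:
  w00 = -1, w01 = -1, w10 = 0, w11 = -1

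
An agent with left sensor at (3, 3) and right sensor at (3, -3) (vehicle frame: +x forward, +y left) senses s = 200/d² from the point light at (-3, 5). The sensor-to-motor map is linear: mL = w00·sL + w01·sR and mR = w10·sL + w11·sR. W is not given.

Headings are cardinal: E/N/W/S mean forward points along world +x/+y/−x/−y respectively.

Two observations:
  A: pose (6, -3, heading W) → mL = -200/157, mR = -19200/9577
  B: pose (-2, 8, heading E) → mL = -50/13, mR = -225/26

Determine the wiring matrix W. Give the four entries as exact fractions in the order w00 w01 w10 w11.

-1 0 1 -1

obs A: pose=(6,-3,W) → sL=200/157, sR=200/61, mL=-200/157, mR=-19200/9577
obs B: pose=(-2,8,E) → sL=50/13, sR=25/2, mL=-50/13, mR=-225/26
sensor matrix S = [[200/157, 200/61], [50/13, 25/2]]; det S = 412500/124501
solve [mL_A; mL_B] = S·[w00; w01] and [mR_A; mR_B] = S·[w10; w11]:
  w00 = -1, w01 = 0, w10 = 1, w11 = -1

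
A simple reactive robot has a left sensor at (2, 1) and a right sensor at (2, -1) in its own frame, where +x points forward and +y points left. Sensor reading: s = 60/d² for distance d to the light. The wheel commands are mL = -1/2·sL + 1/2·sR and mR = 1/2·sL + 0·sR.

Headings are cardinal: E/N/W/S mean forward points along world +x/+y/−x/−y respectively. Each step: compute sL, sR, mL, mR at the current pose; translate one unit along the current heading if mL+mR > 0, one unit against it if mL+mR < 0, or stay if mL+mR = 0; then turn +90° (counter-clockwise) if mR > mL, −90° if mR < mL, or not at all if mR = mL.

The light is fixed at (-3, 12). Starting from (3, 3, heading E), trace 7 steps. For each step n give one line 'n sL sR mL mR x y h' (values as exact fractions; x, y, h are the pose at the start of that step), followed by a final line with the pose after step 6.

0 15/32 15/41 -135/2624 15/64 3 3 E
1 12/17 60/113 -168/1921 6/17 4 3 N
2 30/53 30/37 240/1961 15/53 4 4 W
3 60/149 12/25 144/3725 30/149 3 4 S
4 15/32 15/41 -135/2624 15/64 3 3 E
5 12/17 60/113 -168/1921 6/17 4 3 N
6 30/53 30/37 240/1961 15/53 4 4 W
final 3 4 S

n=0: pose=(3,3,E); sL=15/32, sR=15/41; mL=-135/2624, mR=15/64; mL+mR=15/82 → advance +1; mR−mL=375/1312 → turn +1·90°
n=1: pose=(4,3,N); sL=12/17, sR=60/113; mL=-168/1921, mR=6/17; mL+mR=30/113 → advance +1; mR−mL=846/1921 → turn +1·90°
n=2: pose=(4,4,W); sL=30/53, sR=30/37; mL=240/1961, mR=15/53; mL+mR=15/37 → advance +1; mR−mL=315/1961 → turn +1·90°
n=3: pose=(3,4,S); sL=60/149, sR=12/25; mL=144/3725, mR=30/149; mL+mR=6/25 → advance +1; mR−mL=606/3725 → turn +1·90°
n=4: pose=(3,3,E); sL=15/32, sR=15/41; mL=-135/2624, mR=15/64; mL+mR=15/82 → advance +1; mR−mL=375/1312 → turn +1·90°
n=5: pose=(4,3,N); sL=12/17, sR=60/113; mL=-168/1921, mR=6/17; mL+mR=30/113 → advance +1; mR−mL=846/1921 → turn +1·90°
n=6: pose=(4,4,W); sL=30/53, sR=30/37; mL=240/1961, mR=15/53; mL+mR=15/37 → advance +1; mR−mL=315/1961 → turn +1·90°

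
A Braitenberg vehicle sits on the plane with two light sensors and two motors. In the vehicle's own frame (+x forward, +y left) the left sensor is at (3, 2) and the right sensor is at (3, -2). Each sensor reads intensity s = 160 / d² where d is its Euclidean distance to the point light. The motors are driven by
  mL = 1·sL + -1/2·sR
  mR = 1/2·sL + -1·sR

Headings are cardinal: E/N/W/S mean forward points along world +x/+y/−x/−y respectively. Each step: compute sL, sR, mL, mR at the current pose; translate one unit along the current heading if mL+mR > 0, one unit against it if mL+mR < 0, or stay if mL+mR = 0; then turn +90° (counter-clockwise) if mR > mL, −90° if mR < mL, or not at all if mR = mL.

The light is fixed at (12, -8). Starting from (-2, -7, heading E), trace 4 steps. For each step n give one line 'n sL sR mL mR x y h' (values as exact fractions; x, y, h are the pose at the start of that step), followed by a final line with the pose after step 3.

0 16/13 80/61 456/793 -552/793 -2 -7 E
1 160/173 160/293 33040/50689 -4240/50689 -3 -7 S
2 20/41 20/41 10/41 -10/41 -3 -8 W
3 80/149 80/89 1160/13261 -8360/13261 -3 -8 N
final -3 -9 E

n=0: pose=(-2,-7,E); sL=16/13, sR=80/61; mL=456/793, mR=-552/793; mL+mR=-96/793 → advance -1; mR−mL=-1008/793 → turn -1·90°
n=1: pose=(-3,-7,S); sL=160/173, sR=160/293; mL=33040/50689, mR=-4240/50689; mL+mR=28800/50689 → advance +1; mR−mL=-37280/50689 → turn -1·90°
n=2: pose=(-3,-8,W); sL=20/41, sR=20/41; mL=10/41, mR=-10/41; mL+mR=0 → advance +0; mR−mL=-20/41 → turn -1·90°
n=3: pose=(-3,-8,N); sL=80/149, sR=80/89; mL=1160/13261, mR=-8360/13261; mL+mR=-7200/13261 → advance -1; mR−mL=-9520/13261 → turn -1·90°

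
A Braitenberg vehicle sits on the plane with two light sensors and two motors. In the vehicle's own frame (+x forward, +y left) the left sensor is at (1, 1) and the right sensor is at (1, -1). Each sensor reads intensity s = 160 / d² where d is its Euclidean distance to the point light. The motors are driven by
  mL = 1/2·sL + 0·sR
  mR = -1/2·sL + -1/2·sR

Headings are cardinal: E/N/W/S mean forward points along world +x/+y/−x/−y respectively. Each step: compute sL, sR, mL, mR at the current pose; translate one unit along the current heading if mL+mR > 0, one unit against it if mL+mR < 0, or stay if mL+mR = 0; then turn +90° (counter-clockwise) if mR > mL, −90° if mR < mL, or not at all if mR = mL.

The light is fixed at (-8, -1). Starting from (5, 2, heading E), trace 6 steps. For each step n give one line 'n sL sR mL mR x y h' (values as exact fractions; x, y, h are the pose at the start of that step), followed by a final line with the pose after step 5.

n=0: pose=(5,2,E); sL=40/53, sR=4/5; mL=20/53, mR=-206/265; mL+mR=-2/5 → advance -1; mR−mL=-306/265 → turn -1·90°
n=1: pose=(4,2,S); sL=160/173, sR=32/25; mL=80/173, mR=-4768/4325; mL+mR=-16/25 → advance -1; mR−mL=-6768/4325 → turn -1·90°
n=2: pose=(4,3,W); sL=16/13, sR=80/73; mL=8/13, mR=-1104/949; mL+mR=-40/73 → advance -1; mR−mL=-1688/949 → turn -1·90°
n=3: pose=(5,3,N); sL=160/169, sR=160/221; mL=80/169, mR=-2400/2873; mL+mR=-80/221 → advance -1; mR−mL=-3760/2873 → turn -1·90°
n=4: pose=(5,2,E); sL=40/53, sR=4/5; mL=20/53, mR=-206/265; mL+mR=-2/5 → advance -1; mR−mL=-306/265 → turn -1·90°
n=5: pose=(4,2,S); sL=160/173, sR=32/25; mL=80/173, mR=-4768/4325; mL+mR=-16/25 → advance -1; mR−mL=-6768/4325 → turn -1·90°

0 40/53 4/5 20/53 -206/265 5 2 E
1 160/173 32/25 80/173 -4768/4325 4 2 S
2 16/13 80/73 8/13 -1104/949 4 3 W
3 160/169 160/221 80/169 -2400/2873 5 3 N
4 40/53 4/5 20/53 -206/265 5 2 E
5 160/173 32/25 80/173 -4768/4325 4 2 S
final 4 3 W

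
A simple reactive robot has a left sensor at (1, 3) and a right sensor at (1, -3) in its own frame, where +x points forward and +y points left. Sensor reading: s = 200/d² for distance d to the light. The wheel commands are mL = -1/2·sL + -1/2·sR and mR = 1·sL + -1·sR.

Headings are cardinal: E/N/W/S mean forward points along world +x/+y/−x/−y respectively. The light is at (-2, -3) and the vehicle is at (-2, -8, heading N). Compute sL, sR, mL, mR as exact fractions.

8 8 -8 0

left sensor world pos  = (-5, -7); dL² = 25
right sensor world pos = (1, -7); dR² = 25
sL = 200/25 = 8
sR = 200/25 = 8
mL = -1/2·sL + -1/2·sR = -8
mR = 1·sL + -1·sR = 0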